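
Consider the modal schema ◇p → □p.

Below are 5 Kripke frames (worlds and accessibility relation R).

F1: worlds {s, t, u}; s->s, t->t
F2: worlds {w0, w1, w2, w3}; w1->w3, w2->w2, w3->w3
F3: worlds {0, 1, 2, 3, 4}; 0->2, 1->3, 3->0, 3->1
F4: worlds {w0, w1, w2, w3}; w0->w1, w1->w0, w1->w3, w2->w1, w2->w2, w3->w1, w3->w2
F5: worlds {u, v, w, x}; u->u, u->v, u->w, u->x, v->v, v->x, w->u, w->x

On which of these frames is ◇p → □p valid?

This is the axiom for partial functionality; its first-order frame correspondent is ∀x ∀y ∀z (Rxy ∧ Rxz → y = z).
F1: holds.
F2: holds.
F3: fails — 3 sees both 0 and 1.
F4: fails — w1 sees both w0 and w3.
F5: fails — u sees both u and v.

F1, F2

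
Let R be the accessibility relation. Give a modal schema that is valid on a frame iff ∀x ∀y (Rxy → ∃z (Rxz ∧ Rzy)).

The condition is density. The C4 schema □□ψ → □ψ defines it.

□□ψ → □ψ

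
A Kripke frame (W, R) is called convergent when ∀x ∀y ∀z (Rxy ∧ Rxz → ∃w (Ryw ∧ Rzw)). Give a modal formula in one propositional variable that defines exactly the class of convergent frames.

A defining formula is ◇□p → □◇p (the .2 axiom).

◇□p → □◇p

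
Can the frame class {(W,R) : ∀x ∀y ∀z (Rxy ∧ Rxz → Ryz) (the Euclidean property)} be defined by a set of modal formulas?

Yes: it is the Euclidean property, defined by the 5 schema ◇q → □◇q.
Suppose ◇q→□◇q is valid. Take Rxy, Rxz and set V(q)={y}. Then ◇q at x, so □◇q at x, so ◇q at z, so some w with Rzw has q; w=y, i.e. Rzy. By symmetry of the argument, Ryz.

Yes, by ◇q → □◇q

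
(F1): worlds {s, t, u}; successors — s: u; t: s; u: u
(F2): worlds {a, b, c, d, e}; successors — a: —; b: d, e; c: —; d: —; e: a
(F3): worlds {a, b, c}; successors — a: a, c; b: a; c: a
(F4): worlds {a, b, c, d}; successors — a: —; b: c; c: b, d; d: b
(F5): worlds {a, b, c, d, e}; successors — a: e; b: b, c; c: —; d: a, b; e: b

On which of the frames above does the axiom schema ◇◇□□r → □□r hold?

(F1), (F3)

The schema corresponds to a generalized confluence (Geach) condition: ∀x ∀y ∀z ((xR²y ∧ xR²z) → ∃w (yR²w ∧ z = w)).
(F1): condition met.
(F2): fails — bR²a, bR²a but no w with aR²w and a=w.
(F3): condition met.
(F4): fails — bR²d, bR²b but no w with dR²w and b=w.
(F5): fails — bR²c, bR²b but no w with cR²w and b=w.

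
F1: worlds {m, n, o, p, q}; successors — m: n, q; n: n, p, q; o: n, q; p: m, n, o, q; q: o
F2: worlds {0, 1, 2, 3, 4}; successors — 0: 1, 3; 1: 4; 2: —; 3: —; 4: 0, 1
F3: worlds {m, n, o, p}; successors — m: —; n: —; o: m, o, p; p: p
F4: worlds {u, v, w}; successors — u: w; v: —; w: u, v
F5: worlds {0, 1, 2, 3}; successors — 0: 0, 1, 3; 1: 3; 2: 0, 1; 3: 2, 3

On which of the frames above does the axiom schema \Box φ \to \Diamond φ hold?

F1, F5

The schema corresponds to seriality: \forall x \exists y Rxy.
F1: condition met.
F2: fails — world 2 has no successor.
F3: fails — world m has no successor.
F4: fails — world v has no successor.
F5: condition met.
Valid on: F1, F5.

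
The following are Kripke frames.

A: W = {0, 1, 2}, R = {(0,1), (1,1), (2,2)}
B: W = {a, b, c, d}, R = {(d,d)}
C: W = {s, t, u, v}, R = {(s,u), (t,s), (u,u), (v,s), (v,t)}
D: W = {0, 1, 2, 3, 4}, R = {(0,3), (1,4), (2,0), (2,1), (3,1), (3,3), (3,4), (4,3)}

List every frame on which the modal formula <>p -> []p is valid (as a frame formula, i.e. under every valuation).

The schema corresponds to partial functionality: forall x forall y forall z (Rxy & Rxz -> y = z).
A: satisfies the condition.
B: satisfies the condition.
C: fails — v sees both s and t.
D: fails — 2 sees both 0 and 1.
Valid on: A, B.

A, B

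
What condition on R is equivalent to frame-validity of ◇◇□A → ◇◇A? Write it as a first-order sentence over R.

This is a Sahlqvist (Geach-type) schema ◇^2□^1A → □^0◇^2A.
First-order correspondent: ∀x ∀y (xR²y → ∃w (yRw ∧ xR²w)).

∀x ∀y (xR²y → ∃w (yRw ∧ xR²w))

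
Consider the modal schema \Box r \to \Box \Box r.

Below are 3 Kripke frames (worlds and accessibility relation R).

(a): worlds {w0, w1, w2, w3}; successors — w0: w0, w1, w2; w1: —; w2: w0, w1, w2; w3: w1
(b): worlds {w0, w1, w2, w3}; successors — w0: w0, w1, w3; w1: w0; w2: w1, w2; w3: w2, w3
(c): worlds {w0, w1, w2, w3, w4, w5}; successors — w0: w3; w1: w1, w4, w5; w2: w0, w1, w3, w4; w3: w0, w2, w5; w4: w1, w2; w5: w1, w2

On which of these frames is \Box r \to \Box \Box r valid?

This is the axiom for transitivity; its first-order frame correspondent is \forall x \forall y \forall z (Rxy \wedge Ryz \to Rxz).
(a): ✓.
(b): fails — Rw1w0 and Rw0w1 but not Rw1w1.
(c): fails — Rw1w5 and Rw5w2 but not Rw1w2.

(a)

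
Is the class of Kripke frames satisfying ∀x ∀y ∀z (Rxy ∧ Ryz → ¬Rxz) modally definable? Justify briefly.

If a class were modally definable it would be closed under surjective bounded morphisms (Goldblatt–Thomason).
The 5-cycle (worlds a,b,c,d,e with a→b→c→d→e→a) is intransitive. Mapping every world to a single reflexive point • is a surjective bounded morphism; the reflexive point is not intransitive (R••∧R•• but R••).
So the class is not modally definable.

No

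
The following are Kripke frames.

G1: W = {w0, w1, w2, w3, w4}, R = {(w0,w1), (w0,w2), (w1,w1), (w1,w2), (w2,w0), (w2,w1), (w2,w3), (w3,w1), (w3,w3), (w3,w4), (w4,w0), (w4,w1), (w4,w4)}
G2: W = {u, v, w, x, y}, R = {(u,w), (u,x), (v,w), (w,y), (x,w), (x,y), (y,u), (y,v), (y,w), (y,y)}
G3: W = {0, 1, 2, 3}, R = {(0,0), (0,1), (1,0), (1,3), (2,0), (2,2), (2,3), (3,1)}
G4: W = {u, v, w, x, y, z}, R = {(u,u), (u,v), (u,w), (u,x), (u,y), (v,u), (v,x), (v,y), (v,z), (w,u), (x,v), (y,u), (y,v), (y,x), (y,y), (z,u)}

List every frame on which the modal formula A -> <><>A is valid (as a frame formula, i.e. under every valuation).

G1, G3

The schema corresponds to a generalized confluence (Geach) condition: forall x exists w (x = w & x R^2 w).
G1: condition met.
G2: fails — at u but no t with u=t and uR²t.
G3: condition met.
G4: fails — at z but no t with z=t and zR²t.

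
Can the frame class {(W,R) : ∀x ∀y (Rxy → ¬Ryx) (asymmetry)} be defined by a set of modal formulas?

If a class were modally definable it would be closed under surjective bounded morphisms (Goldblatt–Thomason).
The 5-cycle (worlds a,b,c,d,e with a→b→c→d→e→a) is asymmetric. Mapping every world to a single reflexive point • is a surjective bounded morphism, and the reflexive point is not asymmetric (R•• but asymmetry requires ¬R••).
So no modal formula (or set of formulas) defines exactly the asymmetric frames.

No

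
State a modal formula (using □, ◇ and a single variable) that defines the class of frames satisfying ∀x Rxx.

This is reflexivity; the standard corresponding axiom is T: □s → s.
Suppose □s→s is valid. At any x set V(s)={w : Rxw}. Then □s holds at x, so s holds at x, i.e. Rxx.

□s → s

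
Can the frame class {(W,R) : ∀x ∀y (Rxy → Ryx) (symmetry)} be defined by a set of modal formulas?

Yes, by p → □◇p

Yes: it is symmetry, defined by the B schema p → □◇p.
Suppose p→□◇p is valid. Take Rxy and set V(p)={x}. Then p at x, so □◇p at x, so ◇p at y, so some z with Ryz has p; z=x, i.e. Ryx.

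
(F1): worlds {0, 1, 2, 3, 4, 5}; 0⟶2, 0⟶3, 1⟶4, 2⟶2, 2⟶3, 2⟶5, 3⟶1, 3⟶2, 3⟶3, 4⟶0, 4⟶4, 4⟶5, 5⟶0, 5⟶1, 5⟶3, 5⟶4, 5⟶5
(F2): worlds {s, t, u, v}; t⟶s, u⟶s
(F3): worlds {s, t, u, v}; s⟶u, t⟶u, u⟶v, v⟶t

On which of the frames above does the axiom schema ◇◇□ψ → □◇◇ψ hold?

(F2), (F3)

Frame correspondent (Sahlqvist): ∀x ∀y ∀z ((xR²y ∧ xRz) → ∃w (yRw ∧ zR²w)) — i.e. a generalized confluence (Geach) condition.
(F1): fails — 3R²3, 3R1 but no w with 3Rw and 1R²w.
(F2): satisfies the condition.
(F3): satisfies the condition.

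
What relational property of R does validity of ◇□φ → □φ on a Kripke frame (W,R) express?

This is frame-equivalent to ◇φ → □◇φ (substitute ¬φ for φ and contrapose).
Suppose ◇φ→□◇φ is valid. Take Rxy, Rxz and set V(φ)={y}. Then ◇φ at x, so □◇φ at x, so ◇φ at z, so some w with Rzw has φ; w=y, i.e. Rzy. By symmetry of the argument, Ryz.
The converse is a direct semantic check.
So the correspondent is the Euclidean property.

the Euclidean property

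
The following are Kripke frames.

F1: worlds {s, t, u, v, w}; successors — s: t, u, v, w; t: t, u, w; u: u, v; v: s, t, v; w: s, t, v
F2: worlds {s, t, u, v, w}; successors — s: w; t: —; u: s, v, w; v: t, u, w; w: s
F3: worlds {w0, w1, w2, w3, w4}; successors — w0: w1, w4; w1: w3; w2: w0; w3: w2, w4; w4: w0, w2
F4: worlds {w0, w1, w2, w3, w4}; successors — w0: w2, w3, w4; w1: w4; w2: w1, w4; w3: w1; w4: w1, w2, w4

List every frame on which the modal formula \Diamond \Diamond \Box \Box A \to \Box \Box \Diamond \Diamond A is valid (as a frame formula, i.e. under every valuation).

F1, F4

This is the axiom for a generalized confluence (Geach) condition; its first-order frame correspondent is \forall x \forall y \forall z ((x R^2 y \wedge x R^2 z) \to \exists w (y R^2 w \wedge z R^2 w)).
F1: ✓.
F2: fails — uR²s, uR²t but no w* with sR²w* and tR²w*.
F3: fails — w0R²w0, w0R²w2 but no w with w0R²w and w2R²w.
F4: ✓.
Valid on: F1, F4.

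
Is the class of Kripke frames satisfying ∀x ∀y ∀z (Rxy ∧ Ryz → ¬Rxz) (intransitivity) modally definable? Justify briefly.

Any modally definable frame class is closed under surjective bounded morphisms.
The 5-cycle (worlds w0,w1,w2,w3,w4 with w0→w1→w2→w3→w4→w0) is intransitive. Mapping every world to a single reflexive point • is a surjective bounded morphism; the reflexive point is not intransitive (R••∧R•• but R••).
So the class is not modally definable.

No — not modally definable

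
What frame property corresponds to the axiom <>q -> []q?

Suppose ◇q→□q is valid. Take Rxy, Rxz and set V(q)={y}. Then ◇q at x, so □q at x, so q at z, i.e. z=y.
The converse is a direct semantic check.
Frame condition: forall x forall y forall z (Rxy & Rxz -> y = z).

partial functionality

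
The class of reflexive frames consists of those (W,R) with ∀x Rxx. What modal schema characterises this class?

This is reflexivity; the standard corresponding axiom is T: □q → q.
Suppose □q→q is valid. At any x set V(q)={w : Rxw}. Then □q holds at x, so q holds at x, i.e. Rxx.

□q → q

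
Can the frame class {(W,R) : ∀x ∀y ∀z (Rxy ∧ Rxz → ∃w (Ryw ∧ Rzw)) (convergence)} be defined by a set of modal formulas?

Yes, by ◇□p → □◇p

Yes: it is convergence, defined by the .2 schema ◇□p → □◇p.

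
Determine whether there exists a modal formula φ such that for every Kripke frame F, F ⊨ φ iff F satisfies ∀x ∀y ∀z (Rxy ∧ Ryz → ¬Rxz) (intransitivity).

Any modally definable frame class is closed under surjective bounded morphisms.
The 5-cycle (worlds s,t,u,v,w with s→t→u→v→w→s) is intransitive. Mapping every world to a single reflexive point • is a surjective bounded morphism; the reflexive point is not intransitive (R••∧R•• but R••).
Hence intransitivity is not modally definable.

Not definable by any modal formula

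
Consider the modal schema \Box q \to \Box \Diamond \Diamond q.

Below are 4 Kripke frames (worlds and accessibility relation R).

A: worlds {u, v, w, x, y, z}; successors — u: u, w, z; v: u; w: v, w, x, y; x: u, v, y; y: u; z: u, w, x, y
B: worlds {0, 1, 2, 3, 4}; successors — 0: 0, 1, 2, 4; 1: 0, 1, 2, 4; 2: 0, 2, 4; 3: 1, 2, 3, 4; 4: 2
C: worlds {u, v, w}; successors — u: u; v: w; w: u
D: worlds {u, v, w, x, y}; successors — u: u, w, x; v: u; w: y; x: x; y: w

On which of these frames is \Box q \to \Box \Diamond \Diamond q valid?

This is the axiom for a generalized confluence (Geach) condition; its first-order frame correspondent is \forall x \forall z (xRz \to \exists w (xRw \wedge z R^2 w)).
A: satisfies the condition.
B: satisfies the condition.
C: fails — vRw but no t with vRt and wR²t.
D: satisfies the condition.

A, B, D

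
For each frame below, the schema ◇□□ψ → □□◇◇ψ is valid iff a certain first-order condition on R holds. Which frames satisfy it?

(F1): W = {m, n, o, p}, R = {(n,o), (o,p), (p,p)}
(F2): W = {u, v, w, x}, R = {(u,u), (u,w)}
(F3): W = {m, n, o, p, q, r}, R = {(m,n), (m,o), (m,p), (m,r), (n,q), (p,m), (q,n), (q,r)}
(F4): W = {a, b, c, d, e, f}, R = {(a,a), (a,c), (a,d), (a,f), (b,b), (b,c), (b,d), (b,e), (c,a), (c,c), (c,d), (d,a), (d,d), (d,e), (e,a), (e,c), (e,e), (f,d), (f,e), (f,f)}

(F1), (F4)

The schema corresponds to a generalized confluence (Geach) condition: ∀x ∀y ∀z ((xRy ∧ xR²z) → ∃w (yR²w ∧ zR²w)).
(F1): condition met.
(F2): fails — uRu, uR²w but no t with uR²t and wR²t.
(F3): fails — mRn, mR²m but no w with nR²w and mR²w.
(F4): condition met.
Valid on: (F1), (F4).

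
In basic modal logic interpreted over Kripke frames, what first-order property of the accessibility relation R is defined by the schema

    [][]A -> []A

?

density: forall x forall y (Rxy -> exists z (Rxz & Rzy))

This is the C4 axiom.
It corresponds to density: forall x forall y (Rxy -> exists z (Rxz & Rzy)).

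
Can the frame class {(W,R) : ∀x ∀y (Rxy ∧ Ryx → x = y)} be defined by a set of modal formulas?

No

Any modally definable frame class is closed under surjective bounded morphisms.
The 6-cycle (worlds a,b,c,d,e,f with a→b→c→d→e→f→a) is antisymmetric. Sending even-indexed worlds to • and odd-indexed worlds to ∘ is a surjective bounded morphism onto the two-world frame with •↔∘, which is not antisymmetric.
Hence antisymmetry is not modally definable.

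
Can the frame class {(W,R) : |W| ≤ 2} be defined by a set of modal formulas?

Modal frame validity is preserved under disjoint unions.
Any modal formula valid on each of 3 disjoint one-world frames is valid on their disjoint union (validity is preserved under disjoint unions). Each one-world frame has |W|=1≤2, but the union has |W|=3.
Hence having at most 2 worlds is not modally definable.

No — not modally definable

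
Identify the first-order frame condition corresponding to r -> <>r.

Replacing r by ¬r and contraposing gives the equivalent schema □r → r.
Suppose □r→r is valid. At any x set V(r)={w : Rxw}. Then □r holds at x, so r holds at x, i.e. Rxx.

Reflexivity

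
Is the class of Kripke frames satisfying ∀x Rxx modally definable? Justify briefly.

Yes, by □r → r

The condition is reflexivity. A defining modal formula is □r → r.
Suppose □r→r is valid. At any x set V(r)={w : Rxw}. Then □r holds at x, so r holds at x, i.e. Rxx.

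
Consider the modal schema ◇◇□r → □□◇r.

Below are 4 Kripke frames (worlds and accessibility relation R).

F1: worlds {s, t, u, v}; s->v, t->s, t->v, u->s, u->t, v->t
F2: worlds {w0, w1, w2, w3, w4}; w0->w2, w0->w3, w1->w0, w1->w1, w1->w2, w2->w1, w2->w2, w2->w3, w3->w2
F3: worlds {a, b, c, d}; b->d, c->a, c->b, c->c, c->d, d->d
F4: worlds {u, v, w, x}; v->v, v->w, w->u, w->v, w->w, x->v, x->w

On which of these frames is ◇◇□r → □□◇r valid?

F2

The schema corresponds to a generalized confluence (Geach) condition: ∀x ∀y ∀z ((xR²y ∧ xR²z) → ∃w (yRw ∧ zRw)).
F1: fails — tR²t, tR²v but no w with tRw and vRw.
F2: satisfies the condition.
F3: fails — cR²a, cR²a but no w with aRw and aRw.
F4: fails — vR²u, vR²u but no t with uRt and uRt.
Valid on: F2.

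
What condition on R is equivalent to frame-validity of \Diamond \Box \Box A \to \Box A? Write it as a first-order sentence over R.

\forall x \forall y \forall z ((xRy \wedge xRz) \to \exists w (y R^2 w \wedge z = w))

This is a Sahlqvist (Geach-type) schema ◇^1□^2A → □^1◇^0A.
First-order correspondent: \forall x \forall y \forall z ((xRy \wedge xRz) \to \exists w (y R^2 w \wedge z = w)).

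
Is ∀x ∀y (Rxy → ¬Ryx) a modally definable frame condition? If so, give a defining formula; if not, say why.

Modal frame validity is preserved under surjective bounded morphisms.
The 5-cycle (worlds w0,w1,w2,w3,w4 with w0→w1→w2→w3→w4→w0) is asymmetric. Mapping every world to a single reflexive point • is a surjective bounded morphism, and the reflexive point is not asymmetric (R•• but asymmetry requires ¬R••).
So the class is not modally definable.

Not modally definable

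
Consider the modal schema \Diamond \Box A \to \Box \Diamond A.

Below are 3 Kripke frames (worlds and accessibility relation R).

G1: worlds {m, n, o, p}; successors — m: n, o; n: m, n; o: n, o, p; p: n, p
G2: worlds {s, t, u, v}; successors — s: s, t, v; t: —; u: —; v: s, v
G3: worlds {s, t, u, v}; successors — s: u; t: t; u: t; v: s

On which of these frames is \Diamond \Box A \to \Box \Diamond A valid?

The schema corresponds to convergence: \forall x \forall y \forall z (Rxy \wedge Rxz \to \exists w (Ryw \wedge Rzw)).
G1: ✓.
G2: fails — Rsv and Rst but v and t have no common successor.
G3: ✓.
Valid on: G1, G3.

G1, G3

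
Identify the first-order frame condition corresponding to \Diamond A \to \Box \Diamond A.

the Euclidean property

Suppose ◇A→□◇A is valid. Take Rxy, Rxz and set V(A)={y}. Then ◇A at x, so □◇A at x, so ◇A at z, so some w with Rzw has A; w=y, i.e. Rzy. By symmetry of the argument, Ryz.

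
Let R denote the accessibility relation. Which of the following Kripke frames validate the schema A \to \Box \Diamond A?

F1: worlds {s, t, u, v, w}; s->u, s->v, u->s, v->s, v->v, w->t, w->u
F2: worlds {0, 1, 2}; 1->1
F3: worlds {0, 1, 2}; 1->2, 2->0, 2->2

F2

This is the axiom for symmetry; its first-order frame correspondent is \forall x \forall y (Rxy \to Ryx).
F1: fails — Rwt but not Rtw.
F2: ✓.
F3: fails — R12 but not R21.
Valid on: F2.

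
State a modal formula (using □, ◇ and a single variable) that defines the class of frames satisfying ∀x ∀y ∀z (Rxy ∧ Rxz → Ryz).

A defining formula is ◇r → □◇r (the 5 axiom).
Suppose ◇r→□◇r is valid. Take Rxy, Rxz and set V(r)={y}. Then ◇r at x, so □◇r at x, so ◇r at z, so some w with Rzw has r; w=y, i.e. Rzy. By symmetry of the argument, Ryz.

◇r → □◇r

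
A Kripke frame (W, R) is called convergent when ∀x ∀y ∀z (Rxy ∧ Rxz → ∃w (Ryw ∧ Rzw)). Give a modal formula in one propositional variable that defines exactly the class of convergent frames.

The condition is convergence. The .2 schema ◇□s → □◇s defines it.
Suppose ◇□s→□◇s is valid. Take Rxy, Rxz and set V(s)={w : Ryw}. Then □s at y so ◇□s at x, so □◇s at x, so ◇s at z, giving w with Rzw and Ryw.

◇□s → □◇s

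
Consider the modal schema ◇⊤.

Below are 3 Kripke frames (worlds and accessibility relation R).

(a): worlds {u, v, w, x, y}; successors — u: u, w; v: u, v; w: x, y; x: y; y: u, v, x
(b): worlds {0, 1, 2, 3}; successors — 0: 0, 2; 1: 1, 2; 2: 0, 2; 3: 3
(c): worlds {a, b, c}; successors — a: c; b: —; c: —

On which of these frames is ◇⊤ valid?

(a), (b)

This is the axiom for seriality; its first-order frame correspondent is ∀x ∃y Rxy.
(a): condition met.
(b): condition met.
(c): fails — world b has no successor.
Valid on: (a), (b).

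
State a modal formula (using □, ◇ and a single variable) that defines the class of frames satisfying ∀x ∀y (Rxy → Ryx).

q → □◇q

The condition is symmetry. The B schema q → □◇q defines it.
Suppose q→□◇q is valid. Take Rxy and set V(q)={x}. Then q at x, so □◇q at x, so ◇q at y, so some z with Ryz has q; z=x, i.e. Ryx.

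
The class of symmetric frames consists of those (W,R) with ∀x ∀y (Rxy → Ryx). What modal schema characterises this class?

p → □◇p

A defining formula is p → □◇p (the B axiom).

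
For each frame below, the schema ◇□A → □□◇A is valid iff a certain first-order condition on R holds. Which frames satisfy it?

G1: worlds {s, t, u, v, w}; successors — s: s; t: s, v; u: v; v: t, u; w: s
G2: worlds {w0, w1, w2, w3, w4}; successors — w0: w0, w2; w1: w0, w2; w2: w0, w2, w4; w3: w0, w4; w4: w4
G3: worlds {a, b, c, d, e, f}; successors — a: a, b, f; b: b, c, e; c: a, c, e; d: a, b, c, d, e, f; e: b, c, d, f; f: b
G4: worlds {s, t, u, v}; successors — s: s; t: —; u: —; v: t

G4

Frame correspondent (Sahlqvist): ∀x ∀y ∀z ((xRy ∧ xR²z) → ∃w (yRw ∧ zRw)) — i.e. a generalized confluence (Geach) condition.
G1: fails — tRs, tR²u but no w* with sRw* and uRw*.
G2: fails — w0Rw0, w0R²w4 but no w with w0Rw and w4Rw.
G3: fails — aRf, aR²c but no w with fRw and cRw.
G4: condition met.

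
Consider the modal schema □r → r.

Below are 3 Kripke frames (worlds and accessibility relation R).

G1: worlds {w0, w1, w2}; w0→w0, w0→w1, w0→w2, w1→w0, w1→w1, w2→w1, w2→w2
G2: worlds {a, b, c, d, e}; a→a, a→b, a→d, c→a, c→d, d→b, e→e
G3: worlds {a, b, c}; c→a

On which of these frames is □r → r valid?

This is the axiom for reflexivity; its first-order frame correspondent is ∀x Rxx.
G1: condition met.
G2: fails — world b does not see itself.
G3: fails — world a does not see itself.
Valid on: G1.

G1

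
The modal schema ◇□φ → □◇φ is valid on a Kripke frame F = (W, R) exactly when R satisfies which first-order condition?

Suppose ◇□φ→□◇φ is valid. Take Rxy, Rxz and set V(φ)={w : Ryw}. Then □φ at y so ◇□φ at x, so □◇φ at x, so ◇φ at z, giving w with Rzw and Ryw.

convergence: ∀x ∀y ∀z (Rxy ∧ Rxz → ∃w (Ryw ∧ Rzw))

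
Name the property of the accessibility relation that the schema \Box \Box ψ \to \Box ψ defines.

Density

This schema is the C4 axiom.
It corresponds to density: \forall x \forall y (Rxy \to \exists z (Rxz \wedge Rzy)).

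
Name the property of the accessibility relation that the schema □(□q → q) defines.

Suppose □(□q→q) is valid. Take Rxy and set V(q)={w : Ryw}. Then at y, □q holds; since □(□q→q) at x, □q→q at y, so q at y, i.e. Ryy.
Conversely, any frame satisfying ∀x ∀y (Rxy → Ryy) validates the schema.
So the correspondent is shift-reflexivity.

shift-reflexivity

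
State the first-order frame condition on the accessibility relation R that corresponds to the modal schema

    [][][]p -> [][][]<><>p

forall x forall z (x R^3 z -> exists w (x R^3 w & z R^2 w))

This is a Sahlqvist (Geach-type) schema ◇^0□^3p → □^3◇^2p.
Minimal-valuation argument: fix x; take any y with xR^0y and any z with xR^3z. Set V(p) to the set of worlds R-reachable from y in exactly 3 steps. Then □^3p holds at y, so the antecedent holds at x; validity forces ◇^2p at z, giving a w with zR^2w and yR^3w.
First-order correspondent: forall x forall z (x R^3 z -> exists w (x R^3 w & z R^2 w)).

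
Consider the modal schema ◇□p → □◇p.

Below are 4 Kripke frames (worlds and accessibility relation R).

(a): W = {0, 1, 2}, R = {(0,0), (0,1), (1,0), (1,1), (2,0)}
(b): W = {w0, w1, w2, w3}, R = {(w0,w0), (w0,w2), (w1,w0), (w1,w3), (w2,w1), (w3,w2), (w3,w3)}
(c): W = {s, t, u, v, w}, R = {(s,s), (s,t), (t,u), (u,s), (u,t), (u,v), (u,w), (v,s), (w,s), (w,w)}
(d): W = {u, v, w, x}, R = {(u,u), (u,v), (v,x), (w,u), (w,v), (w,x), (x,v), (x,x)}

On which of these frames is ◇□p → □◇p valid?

Frame correspondent (Sahlqvist): ∀x ∀y ∀z (Rxy ∧ Rxz → ∃w (Ryw ∧ Rzw)) — i.e. convergence.
(a): holds.
(b): fails — Rw0w2 and Rw0w0 but w2 and w0 have no common successor.
(c): fails — Rss and Rst but s and t have no common successor.
(d): fails — Ruv and Ruu but v and u have no common successor.

(a)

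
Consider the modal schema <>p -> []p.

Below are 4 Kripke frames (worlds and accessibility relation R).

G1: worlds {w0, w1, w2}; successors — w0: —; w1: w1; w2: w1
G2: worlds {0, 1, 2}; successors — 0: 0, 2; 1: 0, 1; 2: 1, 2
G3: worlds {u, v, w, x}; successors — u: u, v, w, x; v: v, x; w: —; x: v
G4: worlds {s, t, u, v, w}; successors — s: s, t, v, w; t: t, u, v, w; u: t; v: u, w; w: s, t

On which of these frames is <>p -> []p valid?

The schema corresponds to partial functionality: forall x forall y forall z (Rxy & Rxz -> y = z).
G1: condition met.
G2: fails — 0 sees both 0 and 2.
G3: fails — u sees both u and v.
G4: fails — s sees both s and t.

G1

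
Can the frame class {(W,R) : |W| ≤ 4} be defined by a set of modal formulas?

Modal frame validity is preserved under disjoint unions.
Any modal formula valid on each of 5 disjoint one-world frames is valid on their disjoint union (validity is preserved under disjoint unions). Each one-world frame has |W|=1≤4, but the union has |W|=5.
So the class is not modally definable.

No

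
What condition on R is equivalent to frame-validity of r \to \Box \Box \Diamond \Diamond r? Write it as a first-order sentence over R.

\forall x \forall z (x R^2 z \to \exists w (x = w \wedge z R^2 w))

This is a Sahlqvist (Geach-type) schema ◇^0□^0r → □^2◇^2r.
First-order correspondent: \forall x \forall z (x R^2 z \to \exists w (x = w \wedge z R^2 w)).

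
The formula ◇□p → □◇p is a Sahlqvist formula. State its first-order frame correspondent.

This schema is the .2 axiom.
Its frame correspondent is convergence — ∀x ∀y ∀z (Rxy ∧ Rxz → ∃w (Ryw ∧ Rzw)).

convergence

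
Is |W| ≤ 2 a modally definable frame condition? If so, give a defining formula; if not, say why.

If a class were modally definable it would be closed under disjoint unions (Goldblatt–Thomason).
Any modal formula valid on each of 3 disjoint one-world frames is valid on their disjoint union (validity is preserved under disjoint unions). Each one-world frame has |W|=1≤2, but the union has |W|=3.
So no modal formula (or set of formulas) defines exactly the |W|≤2 frames.

No — not modally definable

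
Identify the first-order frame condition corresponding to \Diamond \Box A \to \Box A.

This is a form of the 5 axiom.
It corresponds to the Euclidean property: \forall x \forall y \forall z (Rxy \wedge Rxz \to Ryz).

The Euclidean property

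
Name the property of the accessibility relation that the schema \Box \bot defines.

□⊥ is valid iff no world has any successor (otherwise □⊥ fails at any world with one).

emptiness of R: \forall x \forall y \neg Rxy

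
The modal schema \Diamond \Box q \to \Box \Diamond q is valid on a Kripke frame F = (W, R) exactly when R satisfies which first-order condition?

Suppose ◇□q→□◇q is valid. Take Rxy, Rxz and set V(q)={w : Ryw}. Then □q at y so ◇□q at x, so □◇q at x, so ◇q at z, giving w with Rzw and Ryw.

convergence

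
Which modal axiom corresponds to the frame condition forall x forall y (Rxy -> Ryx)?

A defining formula is ψ → □◇ψ (the B axiom).

ψ → □◇ψ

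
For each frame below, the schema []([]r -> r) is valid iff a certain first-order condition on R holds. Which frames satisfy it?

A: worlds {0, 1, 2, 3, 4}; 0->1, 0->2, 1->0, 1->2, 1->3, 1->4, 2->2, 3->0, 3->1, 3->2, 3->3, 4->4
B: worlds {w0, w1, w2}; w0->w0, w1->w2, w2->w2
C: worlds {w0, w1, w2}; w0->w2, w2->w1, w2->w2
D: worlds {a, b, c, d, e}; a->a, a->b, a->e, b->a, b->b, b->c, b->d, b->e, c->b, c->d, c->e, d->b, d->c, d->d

B

This is the axiom for shift-reflexivity; its first-order frame correspondent is forall x forall y (Rxy -> Ryy).
A: fails — R10 but not R00.
B: satisfies the condition.
C: fails — Rw2w1 but not Rw1w1.
D: fails — Rbc but not Rcc.
Valid on: B.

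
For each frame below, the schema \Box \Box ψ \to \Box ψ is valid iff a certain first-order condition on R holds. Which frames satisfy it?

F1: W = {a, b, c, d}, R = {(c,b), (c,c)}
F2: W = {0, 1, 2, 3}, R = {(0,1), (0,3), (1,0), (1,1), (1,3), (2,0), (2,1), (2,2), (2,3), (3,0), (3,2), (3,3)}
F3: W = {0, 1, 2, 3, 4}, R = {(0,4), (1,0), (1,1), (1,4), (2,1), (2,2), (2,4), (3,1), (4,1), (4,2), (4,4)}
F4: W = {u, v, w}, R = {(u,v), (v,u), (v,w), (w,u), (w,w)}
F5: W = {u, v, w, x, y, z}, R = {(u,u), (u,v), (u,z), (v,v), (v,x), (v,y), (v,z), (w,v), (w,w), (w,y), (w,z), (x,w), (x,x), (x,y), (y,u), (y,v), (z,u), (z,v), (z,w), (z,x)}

F1, F2, F3, F5

The schema corresponds to density: \forall x \forall y (Rxy \to \exists z (Rxz \wedge Rzy)).
F1: condition met.
F2: condition met.
F3: condition met.
F4: fails — Ruv but no z with Ruz and Rzv.
F5: condition met.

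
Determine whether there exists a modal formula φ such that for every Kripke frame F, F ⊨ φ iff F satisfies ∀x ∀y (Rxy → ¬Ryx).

Any modally definable frame class is closed under surjective bounded morphisms.
The 3-cycle (worlds a,b,c with a→b→c→a) is asymmetric. Mapping every world to a single reflexive point • is a surjective bounded morphism, and the reflexive point is not asymmetric (R•• but asymmetry requires ¬R••).
Hence asymmetry is not modally definable.

No — not modally definable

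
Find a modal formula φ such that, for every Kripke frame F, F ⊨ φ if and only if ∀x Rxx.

The condition is reflexivity. The T schema □p → p defines it.
Suppose □p→p is valid. At any x set V(p)={w : Rxw}. Then □p holds at x, so p holds at x, i.e. Rxx.

□p → p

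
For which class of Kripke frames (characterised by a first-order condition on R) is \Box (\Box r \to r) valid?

Shift-reflexivity

This schema is the T□ axiom.
Its frame correspondent is shift-reflexivity — \forall x \forall y (Rxy \to Ryy).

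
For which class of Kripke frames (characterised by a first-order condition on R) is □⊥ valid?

emptiness of R: ∀x ∀y ¬Rxy

□⊥ is valid iff no world has any successor (otherwise □⊥ fails at any world with one).
Conversely, any frame satisfying ∀x ∀y ¬Rxy validates the schema.
Frame condition: ∀x ∀y ¬Rxy.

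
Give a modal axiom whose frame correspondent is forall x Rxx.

The condition is reflexivity. The T schema □s → s defines it.

□s → s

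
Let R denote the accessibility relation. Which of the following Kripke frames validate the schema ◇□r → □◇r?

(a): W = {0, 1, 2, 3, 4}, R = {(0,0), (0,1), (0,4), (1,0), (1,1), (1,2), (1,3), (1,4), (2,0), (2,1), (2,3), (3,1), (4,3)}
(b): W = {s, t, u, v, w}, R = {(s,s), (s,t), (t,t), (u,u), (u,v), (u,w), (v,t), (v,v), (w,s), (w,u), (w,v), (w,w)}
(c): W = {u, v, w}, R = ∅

Frame correspondent (Sahlqvist): ∀x ∀y ∀z (Rxy ∧ Rxz → ∃w (Ryw ∧ Rzw)) — i.e. convergence.
(a): fails — R00 and R04 but 0 and 4 have no common successor.
(b): fails — Rwu and Rws but u and s have no common successor.
(c): ✓.

(c)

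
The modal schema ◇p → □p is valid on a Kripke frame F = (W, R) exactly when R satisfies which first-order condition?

Partial functionality

Suppose ◇p→□p is valid. Take Rxy, Rxz and set V(p)={y}. Then ◇p at x, so □p at x, so p at z, i.e. z=y.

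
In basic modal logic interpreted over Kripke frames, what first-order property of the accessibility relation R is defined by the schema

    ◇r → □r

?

Partial functionality

Suppose ◇r→□r is valid. Take Rxy, Rxz and set V(r)={y}. Then ◇r at x, so □r at x, so r at z, i.e. z=y.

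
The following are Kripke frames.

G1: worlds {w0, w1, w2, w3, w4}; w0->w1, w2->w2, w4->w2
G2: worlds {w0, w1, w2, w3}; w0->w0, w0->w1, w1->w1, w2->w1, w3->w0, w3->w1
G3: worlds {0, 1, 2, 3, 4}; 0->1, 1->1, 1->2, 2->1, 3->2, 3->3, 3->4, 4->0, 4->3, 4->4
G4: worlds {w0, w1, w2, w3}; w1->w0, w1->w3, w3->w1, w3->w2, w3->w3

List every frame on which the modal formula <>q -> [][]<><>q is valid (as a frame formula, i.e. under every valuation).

G1

This is the axiom for a generalized confluence (Geach) condition; its first-order frame correspondent is forall x forall y forall z ((xRy & x R^2 z) -> exists w (y = w & z R^2 w)).
G1: condition met.
G2: fails — w0Rw0, w0R²w1 but no w with w0=w and w1R²w.
G3: fails — 3R3, 3R²0 but no w with 3=w and 0R²w.
G4: fails — w1Rw0, w1R²w1 but no w with w0=w and w1R²w.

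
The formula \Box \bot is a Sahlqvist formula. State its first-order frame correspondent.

□⊥ is valid iff no world has any successor (otherwise □⊥ fails at any world with one).

emptiness of R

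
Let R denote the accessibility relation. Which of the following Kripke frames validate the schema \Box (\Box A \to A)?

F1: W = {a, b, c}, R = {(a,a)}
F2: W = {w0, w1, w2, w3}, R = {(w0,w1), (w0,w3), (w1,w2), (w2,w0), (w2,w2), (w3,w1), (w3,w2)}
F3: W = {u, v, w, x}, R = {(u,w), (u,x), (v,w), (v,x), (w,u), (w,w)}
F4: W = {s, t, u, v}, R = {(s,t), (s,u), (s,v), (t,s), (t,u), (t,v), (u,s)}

The schema corresponds to shift-reflexivity: \forall x \forall y (Rxy \to Ryy).
F1: condition met.
F2: fails — Rw3w1 but not Rw1w1.
F3: fails — Rwu but not Ruu.
F4: fails — Rtv but not Rvv.

F1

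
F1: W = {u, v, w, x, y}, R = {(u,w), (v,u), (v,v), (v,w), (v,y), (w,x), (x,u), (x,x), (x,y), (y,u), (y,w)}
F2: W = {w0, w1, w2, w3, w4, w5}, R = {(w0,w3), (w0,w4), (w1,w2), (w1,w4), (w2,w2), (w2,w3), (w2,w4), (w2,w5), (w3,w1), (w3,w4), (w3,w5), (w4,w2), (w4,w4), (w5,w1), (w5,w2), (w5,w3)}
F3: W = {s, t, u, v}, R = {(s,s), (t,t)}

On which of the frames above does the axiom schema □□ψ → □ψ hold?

F3

The schema corresponds to density: ∀x ∀y (Rxy → ∃z (Rxz ∧ Rzy)).
F1: fails — Ruw but no z with Ruz and Rzw.
F2: fails — Rw3w5 but no z with Rw3z and Rzw5.
F3: ✓.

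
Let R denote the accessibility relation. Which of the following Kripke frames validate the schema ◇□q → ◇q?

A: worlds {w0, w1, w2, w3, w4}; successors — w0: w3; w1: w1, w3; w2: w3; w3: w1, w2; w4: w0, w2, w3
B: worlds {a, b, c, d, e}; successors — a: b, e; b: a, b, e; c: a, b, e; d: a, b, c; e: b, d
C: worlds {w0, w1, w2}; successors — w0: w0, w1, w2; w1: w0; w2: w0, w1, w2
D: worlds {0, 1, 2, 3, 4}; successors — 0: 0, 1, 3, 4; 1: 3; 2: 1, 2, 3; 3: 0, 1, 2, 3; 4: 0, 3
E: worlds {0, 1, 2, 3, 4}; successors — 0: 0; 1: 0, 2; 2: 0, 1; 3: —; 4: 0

B, C, D, E

The schema corresponds to a generalized confluence (Geach) condition: ∀x ∀y (xRy → ∃w (yRw ∧ xRw)).
A: fails — w0Rw3 but no w with w3Rw and w0Rw.
B: holds.
C: holds.
D: holds.
E: holds.
Valid on: B, C, D, E.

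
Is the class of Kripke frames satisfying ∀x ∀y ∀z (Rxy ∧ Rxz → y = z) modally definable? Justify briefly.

Yes, by ◇p → □p

Yes: it is partial functionality, defined by the CD schema ◇p → □p.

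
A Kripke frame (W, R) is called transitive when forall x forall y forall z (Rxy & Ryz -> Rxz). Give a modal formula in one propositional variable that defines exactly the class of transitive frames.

This is transitivity; the standard corresponding axiom is 4: □s → □□s.
Suppose □s→□□s is valid. Take Rxy, Ryz and set V(s)={w : Rxw}. Then □s at x, so □□s at x, so □s at y, so s at z, i.e. Rxz.

□s → □□s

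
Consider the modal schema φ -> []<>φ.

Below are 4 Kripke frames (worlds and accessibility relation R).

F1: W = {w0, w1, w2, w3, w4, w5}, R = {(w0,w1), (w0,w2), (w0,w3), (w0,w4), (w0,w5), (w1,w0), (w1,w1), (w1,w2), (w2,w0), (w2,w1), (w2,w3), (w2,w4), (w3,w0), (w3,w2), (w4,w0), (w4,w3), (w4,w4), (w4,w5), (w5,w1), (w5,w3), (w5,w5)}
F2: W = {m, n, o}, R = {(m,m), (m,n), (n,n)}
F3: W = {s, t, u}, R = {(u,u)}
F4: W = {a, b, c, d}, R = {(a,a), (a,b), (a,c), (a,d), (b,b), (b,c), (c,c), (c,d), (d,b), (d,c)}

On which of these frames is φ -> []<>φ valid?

F3

This is the axiom for symmetry; its first-order frame correspondent is forall x forall y (Rxy -> Ryx).
F1: fails — Rw5w1 but not Rw1w5.
F2: fails — Rmn but not Rnm.
F3: satisfies the condition.
F4: fails — Rbc but not Rcb.
Valid on: F3.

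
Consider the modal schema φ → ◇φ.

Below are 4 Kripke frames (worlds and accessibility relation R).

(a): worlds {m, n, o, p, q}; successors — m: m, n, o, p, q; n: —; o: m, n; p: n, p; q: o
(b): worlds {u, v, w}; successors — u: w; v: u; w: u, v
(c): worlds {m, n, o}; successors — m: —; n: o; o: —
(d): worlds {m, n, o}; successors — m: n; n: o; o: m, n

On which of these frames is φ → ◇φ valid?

Frame correspondent (Sahlqvist): ∀x Rxx — i.e. reflexivity.
(a): fails — world n does not see itself.
(b): fails — world u does not see itself.
(c): fails — world m does not see itself.
(d): fails — world m does not see itself.
Valid on no frame.

none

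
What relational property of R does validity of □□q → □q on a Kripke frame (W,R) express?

Suppose □□q→□q is valid. Take Rxy and set V(q)={w : xR²w}. Then □□q at x, so □q at x, so q at y, i.e. ∃z(Rxz∧Rzy).
Conversely, on a frame with density the schema holds at every world under every valuation.
Frame condition: ∀x ∀y (Rxy → ∃z (Rxz ∧ Rzy)).

density: ∀x ∀y (Rxy → ∃z (Rxz ∧ Rzy))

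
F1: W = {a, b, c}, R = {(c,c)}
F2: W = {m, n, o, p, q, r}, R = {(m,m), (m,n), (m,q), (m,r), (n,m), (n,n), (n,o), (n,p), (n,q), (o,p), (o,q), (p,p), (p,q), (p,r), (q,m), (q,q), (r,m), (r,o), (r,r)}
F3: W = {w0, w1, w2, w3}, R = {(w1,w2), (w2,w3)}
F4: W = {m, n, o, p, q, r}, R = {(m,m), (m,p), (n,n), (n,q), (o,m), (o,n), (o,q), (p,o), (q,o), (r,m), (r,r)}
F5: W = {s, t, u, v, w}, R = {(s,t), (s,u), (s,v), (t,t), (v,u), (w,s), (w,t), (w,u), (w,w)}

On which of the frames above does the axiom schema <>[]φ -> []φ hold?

The schema corresponds to the Euclidean property: forall x forall y forall z (Rxy & Rxz -> Ryz).
F1: holds.
F2: fails — Rmn and Rmr but not Rnr.
F3: fails — Rw1w2 and Rw1w2 but not Rw2w2.
F4: fails — Rmp and Rmm but not Rpm.
F5: fails — Rsv and Rsv but not Rvv.

F1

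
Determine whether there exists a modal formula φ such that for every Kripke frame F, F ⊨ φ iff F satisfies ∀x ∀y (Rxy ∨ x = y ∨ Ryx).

Not definable by any modal formula

If a class were modally definable it would be closed under disjoint unions (Goldblatt–Thomason).
Take 2 disjoint single-world reflexive frames: each is trivially connected, but their disjoint union has 2 worlds with no edge between distinct components, so it is not connected.
So the class is not modally definable.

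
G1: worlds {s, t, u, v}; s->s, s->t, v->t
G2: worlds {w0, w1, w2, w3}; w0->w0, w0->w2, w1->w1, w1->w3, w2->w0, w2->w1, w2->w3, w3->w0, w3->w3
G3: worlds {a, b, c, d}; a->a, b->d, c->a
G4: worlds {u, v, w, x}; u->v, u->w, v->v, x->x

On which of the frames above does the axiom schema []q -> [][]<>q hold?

G3, G4

The schema corresponds to a generalized confluence (Geach) condition: forall x forall z (x R^2 z -> exists w (xRw & zRw)).
G1: fails — sR²t but no w with sRw and tRw.
G2: fails — w0R²w1 but no w with w0Rw and w1Rw.
G3: ✓.
G4: ✓.
Valid on: G3, G4.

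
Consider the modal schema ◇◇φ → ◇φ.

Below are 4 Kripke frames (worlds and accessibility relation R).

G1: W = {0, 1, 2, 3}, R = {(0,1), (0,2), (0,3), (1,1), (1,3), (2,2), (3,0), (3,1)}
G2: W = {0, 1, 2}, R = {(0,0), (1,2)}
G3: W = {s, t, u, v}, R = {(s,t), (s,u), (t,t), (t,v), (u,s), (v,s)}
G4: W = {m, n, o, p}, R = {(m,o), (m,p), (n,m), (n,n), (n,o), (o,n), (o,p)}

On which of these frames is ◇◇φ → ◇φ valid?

This is the axiom for transitivity; its first-order frame correspondent is ∀x ∀y ∀z (Rxy ∧ Ryz → Rxz).
G1: fails — R31 and R13 but not R33.
G2: holds.
G3: fails — Rtv and Rvs but not Rts.
G4: fails — Ron and Rno but not Roo.

G2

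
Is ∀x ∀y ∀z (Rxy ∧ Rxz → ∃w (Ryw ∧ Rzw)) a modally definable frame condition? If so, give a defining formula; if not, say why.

The condition is convergence. A defining modal formula is ◇□p → □◇p.

Yes — defined by ◇□p → □◇p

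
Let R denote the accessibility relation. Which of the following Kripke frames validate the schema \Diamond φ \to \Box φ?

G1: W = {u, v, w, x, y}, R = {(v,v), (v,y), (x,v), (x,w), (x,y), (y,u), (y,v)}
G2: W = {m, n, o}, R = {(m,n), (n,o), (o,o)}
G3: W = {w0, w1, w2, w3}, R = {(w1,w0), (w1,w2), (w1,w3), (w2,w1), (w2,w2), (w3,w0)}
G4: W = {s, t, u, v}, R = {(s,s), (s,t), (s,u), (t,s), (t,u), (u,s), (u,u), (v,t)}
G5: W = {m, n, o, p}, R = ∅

G2, G5

This is the axiom for partial functionality; its first-order frame correspondent is \forall x \forall y \forall z (Rxy \wedge Rxz \to y = z).
G1: fails — v sees both v and y.
G2: condition met.
G3: fails — w1 sees both w0 and w2.
G4: fails — s sees both s and t.
G5: condition met.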